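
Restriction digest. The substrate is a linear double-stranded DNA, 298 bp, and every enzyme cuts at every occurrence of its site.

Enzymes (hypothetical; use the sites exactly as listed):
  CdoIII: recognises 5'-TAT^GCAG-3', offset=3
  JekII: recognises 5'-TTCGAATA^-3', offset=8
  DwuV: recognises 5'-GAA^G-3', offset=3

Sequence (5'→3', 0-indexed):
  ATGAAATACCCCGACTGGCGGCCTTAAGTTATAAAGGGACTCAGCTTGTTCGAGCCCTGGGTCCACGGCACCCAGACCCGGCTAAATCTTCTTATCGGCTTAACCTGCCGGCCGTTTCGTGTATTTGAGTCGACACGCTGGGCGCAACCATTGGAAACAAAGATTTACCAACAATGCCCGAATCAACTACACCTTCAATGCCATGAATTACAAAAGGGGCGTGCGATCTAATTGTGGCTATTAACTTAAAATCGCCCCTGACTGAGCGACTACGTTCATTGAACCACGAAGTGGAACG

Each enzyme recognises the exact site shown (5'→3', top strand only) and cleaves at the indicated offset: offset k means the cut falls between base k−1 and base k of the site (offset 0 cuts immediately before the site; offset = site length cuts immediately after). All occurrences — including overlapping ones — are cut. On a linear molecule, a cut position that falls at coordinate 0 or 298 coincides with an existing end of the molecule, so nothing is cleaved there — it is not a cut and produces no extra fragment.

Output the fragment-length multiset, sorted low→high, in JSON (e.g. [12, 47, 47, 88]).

Site scan:
  CdoIII (TATGCAG, off=3): no sites
  JekII (TTCGAATA, off=8): no sites
  DwuV (GAAG, off=3): starts [287] → cuts [290]

Pooled cuts: [290]

Fragment lengths:
  [0,290): 290 bp
  [290,298): 8 bp

[8,290]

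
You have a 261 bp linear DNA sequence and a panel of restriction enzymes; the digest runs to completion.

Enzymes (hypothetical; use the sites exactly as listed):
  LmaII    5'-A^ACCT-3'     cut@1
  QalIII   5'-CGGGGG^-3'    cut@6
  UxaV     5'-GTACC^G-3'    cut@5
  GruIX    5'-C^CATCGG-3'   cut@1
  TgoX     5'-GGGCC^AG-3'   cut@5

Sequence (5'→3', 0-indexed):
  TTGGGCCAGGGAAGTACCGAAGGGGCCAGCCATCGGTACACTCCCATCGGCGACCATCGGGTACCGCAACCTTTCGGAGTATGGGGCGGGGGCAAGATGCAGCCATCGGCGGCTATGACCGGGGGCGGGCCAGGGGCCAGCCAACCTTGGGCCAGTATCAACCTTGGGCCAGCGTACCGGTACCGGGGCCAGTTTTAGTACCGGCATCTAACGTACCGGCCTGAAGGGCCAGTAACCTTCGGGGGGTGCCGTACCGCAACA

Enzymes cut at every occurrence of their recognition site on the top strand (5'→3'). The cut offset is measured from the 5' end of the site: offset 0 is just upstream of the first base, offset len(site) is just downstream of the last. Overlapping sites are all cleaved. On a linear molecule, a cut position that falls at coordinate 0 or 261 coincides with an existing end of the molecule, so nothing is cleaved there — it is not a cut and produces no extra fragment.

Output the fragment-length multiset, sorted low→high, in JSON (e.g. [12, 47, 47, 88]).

[3,3,4,5,6,6,6,6,7,7,7,8,9,10,10,10,10,11,11,11,11,12,13,14,15,22,24]

Site scan:
  LmaII (AACCT, off=1): starts [67, 142, 159, 233] → cuts [68, 143, 160, 234]
  QalIII (CGGGGG, off=6): starts [86, 119, 239] → cuts [92, 125, 245]
  UxaV (GTACCG, off=5): starts [13, 60, 173, 179, 197, 212, 250] → cuts [18, 65, 178, 184, 202, 217, 255]
  GruIX (CCATCGG, off=1): starts [29, 43, 53, 102] → cuts [30, 44, 54, 103]
  TgoX (GGGCCAG, off=5): starts [2, 22, 126, 133, 148, 165, 185, 225] → cuts [7, 27, 131, 138, 153, 170, 190, 230]

All cut coordinates (distinct, sorted): [7, 18, 27, 30, 44, 54, 65, 68, 92, 103, 125, 131, 138, 143, 153, 160, 170, 178, 184, 190, 202, 217, 230, 234, 245, 255]

Fragment lengths:
  [0,7): 7 bp
  [7,18): 11 bp
  [18,27): 9 bp
  [27,30): 3 bp
  [30,44): 14 bp
  [44,54): 10 bp
  [54,65): 11 bp
  [65,68): 3 bp
  [68,92): 24 bp
  [92,103): 11 bp
  [103,125): 22 bp
  [125,131): 6 bp
  [131,138): 7 bp
  [138,143): 5 bp
  [143,153): 10 bp
  [153,160): 7 bp
  [160,170): 10 bp
  [170,178): 8 bp
  [178,184): 6 bp
  [184,190): 6 bp
  [190,202): 12 bp
  [202,217): 15 bp
  [217,230): 13 bp
  [230,234): 4 bp
  [234,245): 11 bp
  [245,255): 10 bp
  [255,261): 6 bp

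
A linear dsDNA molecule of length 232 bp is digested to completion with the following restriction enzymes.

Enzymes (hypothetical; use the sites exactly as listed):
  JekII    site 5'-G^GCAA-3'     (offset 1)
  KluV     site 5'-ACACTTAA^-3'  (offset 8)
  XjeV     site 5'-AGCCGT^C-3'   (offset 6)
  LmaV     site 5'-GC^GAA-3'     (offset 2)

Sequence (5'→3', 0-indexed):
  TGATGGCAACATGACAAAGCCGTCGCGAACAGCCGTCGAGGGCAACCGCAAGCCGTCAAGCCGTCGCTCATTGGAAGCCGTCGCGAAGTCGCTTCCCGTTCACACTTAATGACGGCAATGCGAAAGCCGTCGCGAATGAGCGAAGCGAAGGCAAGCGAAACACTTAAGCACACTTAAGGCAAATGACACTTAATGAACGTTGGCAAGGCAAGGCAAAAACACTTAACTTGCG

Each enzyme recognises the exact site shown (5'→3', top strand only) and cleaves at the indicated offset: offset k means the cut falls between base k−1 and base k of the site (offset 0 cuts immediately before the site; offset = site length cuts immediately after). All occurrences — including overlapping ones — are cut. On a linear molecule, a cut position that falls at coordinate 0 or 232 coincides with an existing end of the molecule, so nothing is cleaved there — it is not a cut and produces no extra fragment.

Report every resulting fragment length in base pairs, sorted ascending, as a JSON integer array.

Scan for sites:
  JekII GGCAA/1: at [4, 40, 113, 149, 177, 201, 206, 211] ⇒ [5, 41, 114, 150, 178, 202, 207, 212]
  KluV ACACTTAA/8: at [101, 159, 169, 185, 218] ⇒ [109, 167, 177, 193, 226]
  XjeV AGCCGTC/6: at [17, 30, 50, 58, 75, 124] ⇒ [23, 36, 56, 64, 81, 130]
  LmaV GCGAA/2: at [24, 82, 119, 131, 139, 144, 154] ⇒ [26, 84, 121, 133, 141, 146, 156]

All cut coordinates (distinct, sorted): [5, 23, 26, 36, 41, 56, 64, 81, 84, 109, 114, 121, 130, 133, 141, 146, 150, 156, 167, 177, 178, 193, 202, 207, 212, 226]

Fragment lengths:
  [0,5): 5 bp
  [5,23): 18 bp
  [23,26): 3 bp
  [26,36): 10 bp
  [36,41): 5 bp
  [41,56): 15 bp
  [56,64): 8 bp
  [64,81): 17 bp
  [81,84): 3 bp
  [84,109): 25 bp
  [109,114): 5 bp
  [114,121): 7 bp
  [121,130): 9 bp
  [130,133): 3 bp
  [133,141): 8 bp
  [141,146): 5 bp
  [146,150): 4 bp
  [150,156): 6 bp
  [156,167): 11 bp
  [167,177): 10 bp
  [177,178): 1 bp
  [178,193): 15 bp
  [193,202): 9 bp
  [202,207): 5 bp
  [207,212): 5 bp
  [212,226): 14 bp
  [226,232): 6 bp

[1,3,3,3,4,5,5,5,5,5,5,6,6,7,8,8,9,9,10,10,11,14,15,15,17,18,25]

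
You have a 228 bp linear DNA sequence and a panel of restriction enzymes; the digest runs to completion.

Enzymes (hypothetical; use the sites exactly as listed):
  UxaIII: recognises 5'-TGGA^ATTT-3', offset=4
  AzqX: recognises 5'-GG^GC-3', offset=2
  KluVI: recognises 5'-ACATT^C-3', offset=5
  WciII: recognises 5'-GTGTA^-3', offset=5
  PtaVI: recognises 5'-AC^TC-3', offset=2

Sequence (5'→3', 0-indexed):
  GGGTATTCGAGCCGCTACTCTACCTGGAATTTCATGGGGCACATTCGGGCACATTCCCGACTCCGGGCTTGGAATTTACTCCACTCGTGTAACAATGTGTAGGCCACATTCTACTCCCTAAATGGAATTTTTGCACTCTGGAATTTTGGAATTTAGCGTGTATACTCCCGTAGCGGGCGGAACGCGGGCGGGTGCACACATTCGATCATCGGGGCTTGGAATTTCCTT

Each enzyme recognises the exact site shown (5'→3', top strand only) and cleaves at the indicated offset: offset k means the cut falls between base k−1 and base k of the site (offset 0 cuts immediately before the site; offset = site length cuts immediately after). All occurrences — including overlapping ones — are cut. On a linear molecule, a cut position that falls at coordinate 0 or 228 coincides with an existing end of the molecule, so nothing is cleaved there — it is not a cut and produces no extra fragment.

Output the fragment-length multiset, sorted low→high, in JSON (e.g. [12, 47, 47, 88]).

[3,3,4,5,5,6,6,6,7,7,7,7,7,8,8,9,10,10,10,10,11,11,11,12,12,15,18]

Site scan:
  UxaIII (TGGAATTT, off=4): starts [24, 69, 122, 138, 146, 216] → cuts [28, 73, 126, 142, 150, 220]
  AzqX (GGGC, off=2): starts [36, 46, 64, 174, 185, 211] → cuts [38, 48, 66, 176, 187, 213]
  KluVI (ACATTC, off=5): starts [40, 50, 105, 197] → cuts [45, 55, 110, 202]
  WciII (GTGTA, off=5): starts [86, 96, 157] → cuts [91, 101, 162]
  PtaVI (ACTC, off=2): starts [16, 59, 77, 82, 112, 134, 163] → cuts [18, 61, 79, 84, 114, 136, 165]

Pooled cuts: [18, 28, 38, 45, 48, 55, 61, 66, 73, 79, 84, 91, 101, 110, 114, 126, 136, 142, 150, 162, 165, 176, 187, 202, 213, 220]

Fragments:
  [0,18): 18 bp
  [18,28): 10 bp
  [28,38): 10 bp
  [38,45): 7 bp
  [45,48): 3 bp
  [48,55): 7 bp
  [55,61): 6 bp
  [61,66): 5 bp
  [66,73): 7 bp
  [73,79): 6 bp
  [79,84): 5 bp
  [84,91): 7 bp
  [91,101): 10 bp
  [101,110): 9 bp
  [110,114): 4 bp
  [114,126): 12 bp
  [126,136): 10 bp
  [136,142): 6 bp
  [142,150): 8 bp
  [150,162): 12 bp
  [162,165): 3 bp
  [165,176): 11 bp
  [176,187): 11 bp
  [187,202): 15 bp
  [202,213): 11 bp
  [213,220): 7 bp
  [220,228): 8 bp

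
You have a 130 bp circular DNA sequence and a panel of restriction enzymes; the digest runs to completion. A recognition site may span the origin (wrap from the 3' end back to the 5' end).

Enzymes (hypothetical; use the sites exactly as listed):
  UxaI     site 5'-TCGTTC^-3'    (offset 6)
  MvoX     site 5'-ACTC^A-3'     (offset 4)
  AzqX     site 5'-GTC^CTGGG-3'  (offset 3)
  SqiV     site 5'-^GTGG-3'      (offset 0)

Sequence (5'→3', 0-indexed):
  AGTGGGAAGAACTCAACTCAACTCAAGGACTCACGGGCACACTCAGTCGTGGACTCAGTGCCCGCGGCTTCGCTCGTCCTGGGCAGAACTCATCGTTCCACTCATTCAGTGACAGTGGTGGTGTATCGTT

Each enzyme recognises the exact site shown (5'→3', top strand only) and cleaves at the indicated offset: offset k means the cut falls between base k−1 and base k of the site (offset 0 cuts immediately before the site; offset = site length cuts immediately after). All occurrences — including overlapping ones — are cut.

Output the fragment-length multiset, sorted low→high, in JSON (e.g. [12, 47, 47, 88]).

[3,4,5,5,5,7,8,8,11,12,13,13,14,22]

Per-enzyme occurrences:
  UxaI TCGTTC/6: at [92] ⇒ [98]
  MvoX ACTCA/4: at [10, 15, 20, 28, 40, 52, 87, 99] ⇒ [14, 19, 24, 32, 44, 56, 91, 103]
  AzqX GTCCTGGG/3: at [75] ⇒ [78]
  SqiV GTGG/0: at [1, 48, 114, 117] ⇒ [1, 48, 114, 117]

All cut coordinates (distinct, sorted): [1, 14, 19, 24, 32, 44, 48, 56, 78, 91, 98, 103, 114, 117]

Fragments:
  1→14: 13 bp
  14→19: 5 bp
  19→24: 5 bp
  24→32: 8 bp
  32→44: 12 bp
  44→48: 4 bp
  48→56: 8 bp
  56→78: 22 bp
  78→91: 13 bp
  91→98: 7 bp
  98→103: 5 bp
  103→114: 11 bp
  114→117: 3 bp
  117→1 (wrap): 130-117+1 = 14 bp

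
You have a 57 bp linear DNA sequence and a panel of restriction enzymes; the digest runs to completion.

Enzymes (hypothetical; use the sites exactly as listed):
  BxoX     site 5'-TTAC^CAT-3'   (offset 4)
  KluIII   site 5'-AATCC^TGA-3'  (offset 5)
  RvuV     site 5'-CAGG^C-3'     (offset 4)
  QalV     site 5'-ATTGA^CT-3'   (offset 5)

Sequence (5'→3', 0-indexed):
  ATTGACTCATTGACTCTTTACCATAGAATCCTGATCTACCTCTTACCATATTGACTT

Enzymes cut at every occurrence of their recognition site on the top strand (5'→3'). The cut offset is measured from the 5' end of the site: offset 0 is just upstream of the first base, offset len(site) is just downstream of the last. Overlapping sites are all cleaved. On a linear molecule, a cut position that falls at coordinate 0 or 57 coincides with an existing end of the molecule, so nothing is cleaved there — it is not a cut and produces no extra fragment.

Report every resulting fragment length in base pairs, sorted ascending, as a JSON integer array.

[3,5,8,8,8,10,15]

Per-enzyme occurrences:
  BxoX TTACCAT/4: at [17, 42] ⇒ [21, 46]
  KluIII AATCCTGA/5: at [26] ⇒ [31]
  RvuV (CAGGC, off=4): no sites
  QalV ATTGACT/5: at [0, 8, 49] ⇒ [5, 13, 54]

All cut coordinates (distinct, sorted): [5, 13, 21, 31, 46, 54]

Fragment lengths:
  [0,5): 5 bp
  [5,13): 8 bp
  [13,21): 8 bp
  [21,31): 10 bp
  [31,46): 15 bp
  [46,54): 8 bp
  [54,57): 3 bp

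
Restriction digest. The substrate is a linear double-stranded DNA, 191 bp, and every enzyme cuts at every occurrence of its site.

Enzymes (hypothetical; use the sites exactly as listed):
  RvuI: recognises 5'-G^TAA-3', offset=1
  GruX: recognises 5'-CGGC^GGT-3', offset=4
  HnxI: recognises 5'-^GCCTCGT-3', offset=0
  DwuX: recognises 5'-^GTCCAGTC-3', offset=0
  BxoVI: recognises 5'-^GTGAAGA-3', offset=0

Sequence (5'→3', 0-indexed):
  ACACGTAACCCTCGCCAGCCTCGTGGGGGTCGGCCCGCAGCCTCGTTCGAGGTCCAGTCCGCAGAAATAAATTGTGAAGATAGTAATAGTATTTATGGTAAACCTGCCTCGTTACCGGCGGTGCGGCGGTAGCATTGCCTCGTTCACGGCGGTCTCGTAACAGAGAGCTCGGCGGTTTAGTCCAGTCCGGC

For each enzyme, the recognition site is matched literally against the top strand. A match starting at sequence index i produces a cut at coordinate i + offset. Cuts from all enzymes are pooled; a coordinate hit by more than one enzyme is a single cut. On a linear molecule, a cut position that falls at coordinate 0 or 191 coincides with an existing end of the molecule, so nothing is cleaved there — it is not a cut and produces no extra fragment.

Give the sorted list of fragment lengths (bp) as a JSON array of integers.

[5,6,7,7,8,9,10,12,12,12,14,14,15,16,22,22]

Site scan:
  RvuI GTAA/1: at [4, 82, 97, 156] ⇒ [5, 83, 98, 157]
  GruX CGGCGGT/4: at [115, 123, 146, 169] ⇒ [119, 127, 150, 173]
  HnxI GCCTCGT/0: at [17, 39, 105, 136] ⇒ [17, 39, 105, 136]
  DwuX GTCCAGTC/0: at [51, 179] ⇒ [51, 179]
  BxoVI GTGAAGA/0: at [73] ⇒ [73]

Pooled cuts: [5, 17, 39, 51, 73, 83, 98, 105, 119, 127, 136, 150, 157, 173, 179]

Fragment lengths:
  [0,5): 5 bp
  [5,17): 12 bp
  [17,39): 22 bp
  [39,51): 12 bp
  [51,73): 22 bp
  [73,83): 10 bp
  [83,98): 15 bp
  [98,105): 7 bp
  [105,119): 14 bp
  [119,127): 8 bp
  [127,136): 9 bp
  [136,150): 14 bp
  [150,157): 7 bp
  [157,173): 16 bp
  [173,179): 6 bp
  [179,191): 12 bp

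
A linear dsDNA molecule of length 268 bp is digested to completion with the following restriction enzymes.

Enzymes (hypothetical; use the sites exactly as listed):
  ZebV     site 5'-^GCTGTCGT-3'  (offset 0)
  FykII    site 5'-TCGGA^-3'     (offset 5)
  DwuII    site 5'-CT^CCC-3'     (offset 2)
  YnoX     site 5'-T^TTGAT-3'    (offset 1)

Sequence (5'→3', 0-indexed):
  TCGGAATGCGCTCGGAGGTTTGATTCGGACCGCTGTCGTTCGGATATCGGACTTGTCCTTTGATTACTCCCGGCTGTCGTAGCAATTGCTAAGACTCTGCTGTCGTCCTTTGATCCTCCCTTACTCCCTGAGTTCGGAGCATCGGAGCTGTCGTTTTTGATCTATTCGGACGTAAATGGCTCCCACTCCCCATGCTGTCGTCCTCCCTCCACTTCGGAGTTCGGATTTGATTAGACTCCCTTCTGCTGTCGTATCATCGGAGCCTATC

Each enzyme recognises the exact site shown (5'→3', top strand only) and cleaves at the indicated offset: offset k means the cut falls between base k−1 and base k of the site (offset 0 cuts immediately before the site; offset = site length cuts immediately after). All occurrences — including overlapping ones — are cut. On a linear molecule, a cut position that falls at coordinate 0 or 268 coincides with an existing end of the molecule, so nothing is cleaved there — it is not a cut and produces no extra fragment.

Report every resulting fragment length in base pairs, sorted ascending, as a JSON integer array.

[1,2,3,4,5,6,6,7,7,7,7,8,8,8,8,9,10,10,11,11,11,11,11,13,13,14,14,17,26]

Per-enzyme occurrences:
  ZebV (GCTGTCGT, off=0): starts [31, 72, 98, 146, 193, 244] → cuts [31, 72, 98, 146, 193, 244]
  FykII (TCGGA, off=5): starts [0, 11, 24, 39, 46, 133, 141, 165, 213, 220, 256] → cuts [5, 16, 29, 44, 51, 138, 146, 170, 218, 225, 261]
  DwuII (CTCCC, off=2): starts [66, 115, 123, 179, 185, 202, 235] → cuts [68, 117, 125, 181, 187, 204, 237]
  YnoX (TTTGAT, off=1): starts [18, 58, 108, 155, 225] → cuts [19, 59, 109, 156, 226]

Pooled cuts: [5, 16, 19, 29, 31, 44, 51, 59, 68, 72, 98, 109, 117, 125, 138, 146, 156, 170, 181, 187, 193, 204, 218, 225, 226, 237, 244, 261]

Fragments:
  [0,5): 5 bp
  [5,16): 11 bp
  [16,19): 3 bp
  [19,29): 10 bp
  [29,31): 2 bp
  [31,44): 13 bp
  [44,51): 7 bp
  [51,59): 8 bp
  [59,68): 9 bp
  [68,72): 4 bp
  [72,98): 26 bp
  [98,109): 11 bp
  [109,117): 8 bp
  [117,125): 8 bp
  [125,138): 13 bp
  [138,146): 8 bp
  [146,156): 10 bp
  [156,170): 14 bp
  [170,181): 11 bp
  [181,187): 6 bp
  [187,193): 6 bp
  [193,204): 11 bp
  [204,218): 14 bp
  [218,225): 7 bp
  [225,226): 1 bp
  [226,237): 11 bp
  [237,244): 7 bp
  [244,261): 17 bp
  [261,268): 7 bp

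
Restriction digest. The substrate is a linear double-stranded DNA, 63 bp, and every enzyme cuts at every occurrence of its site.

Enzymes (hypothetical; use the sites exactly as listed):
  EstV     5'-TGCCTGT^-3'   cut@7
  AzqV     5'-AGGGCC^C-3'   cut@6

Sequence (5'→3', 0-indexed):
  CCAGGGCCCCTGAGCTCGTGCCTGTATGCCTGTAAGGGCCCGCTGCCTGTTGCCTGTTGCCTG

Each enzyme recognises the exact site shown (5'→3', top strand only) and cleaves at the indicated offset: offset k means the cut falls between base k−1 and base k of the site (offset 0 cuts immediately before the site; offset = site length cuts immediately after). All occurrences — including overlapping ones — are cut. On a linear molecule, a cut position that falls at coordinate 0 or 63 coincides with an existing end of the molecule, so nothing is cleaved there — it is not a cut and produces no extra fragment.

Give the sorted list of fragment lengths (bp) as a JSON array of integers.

[6,7,7,8,8,10,17]

Per-enzyme occurrences:
  EstV TGCCTGT/7: at [18, 26, 43, 50] ⇒ [25, 33, 50, 57]
  AzqV AGGGCCC/6: at [2, 34] ⇒ [8, 40]

All cut coordinates (distinct, sorted): [8, 25, 33, 40, 50, 57]

Fragments:
  [0,8): 8 bp
  [8,25): 17 bp
  [25,33): 8 bp
  [33,40): 7 bp
  [40,50): 10 bp
  [50,57): 7 bp
  [57,63): 6 bp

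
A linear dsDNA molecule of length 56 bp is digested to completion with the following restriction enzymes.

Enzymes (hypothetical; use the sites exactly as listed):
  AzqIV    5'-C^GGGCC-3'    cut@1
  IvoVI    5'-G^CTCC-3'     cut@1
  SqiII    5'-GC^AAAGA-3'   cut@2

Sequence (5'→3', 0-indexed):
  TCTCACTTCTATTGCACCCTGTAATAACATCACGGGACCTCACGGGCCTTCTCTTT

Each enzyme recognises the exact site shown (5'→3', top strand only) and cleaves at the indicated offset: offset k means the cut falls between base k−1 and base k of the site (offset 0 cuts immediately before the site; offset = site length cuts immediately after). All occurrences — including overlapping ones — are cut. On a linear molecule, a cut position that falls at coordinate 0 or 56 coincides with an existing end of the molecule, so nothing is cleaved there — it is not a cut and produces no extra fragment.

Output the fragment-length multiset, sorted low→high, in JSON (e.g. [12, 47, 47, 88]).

Site scan:
  AzqIV (CGGGCC, off=1): starts [42] → cuts [43]
  IvoVI (GCTCC, off=1): no sites
  SqiII (GCAAAGA, off=2): no sites

All cut coordinates (distinct, sorted): [43]

Fragments:
  [0,43): 43 bp
  [43,56): 13 bp

[13,43]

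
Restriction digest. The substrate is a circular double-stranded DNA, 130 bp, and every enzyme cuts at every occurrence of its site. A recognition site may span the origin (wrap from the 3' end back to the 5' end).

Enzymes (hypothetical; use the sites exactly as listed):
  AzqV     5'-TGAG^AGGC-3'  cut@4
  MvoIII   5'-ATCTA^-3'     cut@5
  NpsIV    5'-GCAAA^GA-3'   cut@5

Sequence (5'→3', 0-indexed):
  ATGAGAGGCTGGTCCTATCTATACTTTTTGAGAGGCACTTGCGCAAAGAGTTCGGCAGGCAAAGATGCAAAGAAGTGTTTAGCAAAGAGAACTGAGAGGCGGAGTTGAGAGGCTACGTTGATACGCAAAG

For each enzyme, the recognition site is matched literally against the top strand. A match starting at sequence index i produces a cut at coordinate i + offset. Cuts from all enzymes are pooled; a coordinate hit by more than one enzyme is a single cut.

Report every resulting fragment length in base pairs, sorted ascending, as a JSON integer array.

[6,8,10,11,13,15,15,16,16,20]

Site scan:
  AzqV TGAGAGGC/4: at [1, 28, 92, 105] ⇒ [5, 32, 96, 109]
  MvoIII ATCTA/5: at [16] ⇒ [21]
  NpsIV GCAAAGA/5: at [42, 58, 66, 81, 124] ⇒ [47, 63, 71, 86, 129]

All cut coordinates (distinct, sorted): [5, 21, 32, 47, 63, 71, 86, 96, 109, 129]

Fragment lengths:
  5→21: 16 bp
  21→32: 11 bp
  32→47: 15 bp
  47→63: 16 bp
  63→71: 8 bp
  71→86: 15 bp
  86→96: 10 bp
  96→109: 13 bp
  109→129: 20 bp
  129→5 (wrap): 130-129+5 = 6 bp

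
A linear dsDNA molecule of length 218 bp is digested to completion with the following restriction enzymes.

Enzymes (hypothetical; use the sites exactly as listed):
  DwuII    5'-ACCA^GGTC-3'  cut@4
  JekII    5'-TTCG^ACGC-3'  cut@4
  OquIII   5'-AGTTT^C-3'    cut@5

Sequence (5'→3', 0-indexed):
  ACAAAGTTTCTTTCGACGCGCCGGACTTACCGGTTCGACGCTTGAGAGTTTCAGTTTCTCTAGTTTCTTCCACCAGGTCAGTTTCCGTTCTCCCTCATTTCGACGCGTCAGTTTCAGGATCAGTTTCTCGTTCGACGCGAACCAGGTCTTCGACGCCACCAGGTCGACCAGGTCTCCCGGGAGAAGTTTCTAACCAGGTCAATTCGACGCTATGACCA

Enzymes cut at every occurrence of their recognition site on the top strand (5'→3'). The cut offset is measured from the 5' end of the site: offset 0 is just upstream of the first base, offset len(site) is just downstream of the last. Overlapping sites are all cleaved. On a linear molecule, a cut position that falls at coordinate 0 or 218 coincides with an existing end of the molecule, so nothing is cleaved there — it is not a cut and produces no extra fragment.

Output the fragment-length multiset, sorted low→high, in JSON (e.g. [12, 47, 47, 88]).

[6,6,7,8,8,9,9,9,9,9,9,10,10,12,12,12,14,18,19,22]

Per-enzyme occurrences:
  DwuII ACCAGGTC/4: at [71, 140, 157, 166, 192] ⇒ [75, 144, 161, 170, 196]
  JekII TTCGACGC/4: at [11, 33, 98, 130, 148, 202] ⇒ [15, 37, 102, 134, 152, 206]
  OquIII AGTTTC/5: at [4, 46, 52, 61, 79, 109, 121, 184] ⇒ [9, 51, 57, 66, 84, 114, 126, 189]

Pooled cuts: [9, 15, 37, 51, 57, 66, 75, 84, 102, 114, 126, 134, 144, 152, 161, 170, 189, 196, 206]

Fragment lengths:
  [0,9): 9 bp
  [9,15): 6 bp
  [15,37): 22 bp
  [37,51): 14 bp
  [51,57): 6 bp
  [57,66): 9 bp
  [66,75): 9 bp
  [75,84): 9 bp
  [84,102): 18 bp
  [102,114): 12 bp
  [114,126): 12 bp
  [126,134): 8 bp
  [134,144): 10 bp
  [144,152): 8 bp
  [152,161): 9 bp
  [161,170): 9 bp
  [170,189): 19 bp
  [189,196): 7 bp
  [196,206): 10 bp
  [206,218): 12 bp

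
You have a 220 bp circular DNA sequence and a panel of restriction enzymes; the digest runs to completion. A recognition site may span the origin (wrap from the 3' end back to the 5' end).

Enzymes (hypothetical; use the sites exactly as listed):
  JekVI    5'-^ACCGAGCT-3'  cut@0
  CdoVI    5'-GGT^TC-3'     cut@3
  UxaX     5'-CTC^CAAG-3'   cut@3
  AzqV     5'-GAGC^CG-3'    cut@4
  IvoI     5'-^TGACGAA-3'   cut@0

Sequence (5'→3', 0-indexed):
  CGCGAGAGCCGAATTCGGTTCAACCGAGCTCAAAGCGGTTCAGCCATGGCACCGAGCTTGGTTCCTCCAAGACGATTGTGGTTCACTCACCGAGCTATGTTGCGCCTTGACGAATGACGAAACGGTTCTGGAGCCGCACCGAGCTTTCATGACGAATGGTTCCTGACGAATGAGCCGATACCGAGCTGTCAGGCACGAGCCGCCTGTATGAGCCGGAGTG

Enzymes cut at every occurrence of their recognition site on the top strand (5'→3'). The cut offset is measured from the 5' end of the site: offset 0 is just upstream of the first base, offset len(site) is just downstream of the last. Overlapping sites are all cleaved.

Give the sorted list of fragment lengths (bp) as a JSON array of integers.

[3,3,3,4,5,6,7,8,10,11,11,12,12,12,12,13,15,16,17,19,21]

Per-enzyme occurrences:
  JekVI (ACCGAGCT, off=0): starts [22, 50, 88, 137, 179] → cuts [22, 50, 88, 137, 179]
  CdoVI (GGTTC, off=3): starts [16, 36, 59, 79, 123, 157] → cuts [19, 39, 62, 82, 126, 160]
  UxaX (CTCCAAG, off=3): starts [64] → cuts [67]
  AzqV (GAGCCG, off=4): starts [5, 130, 171, 196, 209] → cuts [9, 134, 175, 200, 213]
  IvoI (TGACGAA, off=0): starts [107, 114, 149, 163] → cuts [107, 114, 149, 163]

Pooled cuts: [9, 19, 22, 39, 50, 62, 67, 82, 88, 107, 114, 126, 134, 137, 149, 160, 163, 175, 179, 200, 213]

Fragments:
  9→19: 10 bp
  19→22: 3 bp
  22→39: 17 bp
  39→50: 11 bp
  50→62: 12 bp
  62→67: 5 bp
  67→82: 15 bp
  82→88: 6 bp
  88→107: 19 bp
  107→114: 7 bp
  114→126: 12 bp
  126→134: 8 bp
  134→137: 3 bp
  137→149: 12 bp
  149→160: 11 bp
  160→163: 3 bp
  163→175: 12 bp
  175→179: 4 bp
  179→200: 21 bp
  200→213: 13 bp
  213→9 (wrap): 220-213+9 = 16 bp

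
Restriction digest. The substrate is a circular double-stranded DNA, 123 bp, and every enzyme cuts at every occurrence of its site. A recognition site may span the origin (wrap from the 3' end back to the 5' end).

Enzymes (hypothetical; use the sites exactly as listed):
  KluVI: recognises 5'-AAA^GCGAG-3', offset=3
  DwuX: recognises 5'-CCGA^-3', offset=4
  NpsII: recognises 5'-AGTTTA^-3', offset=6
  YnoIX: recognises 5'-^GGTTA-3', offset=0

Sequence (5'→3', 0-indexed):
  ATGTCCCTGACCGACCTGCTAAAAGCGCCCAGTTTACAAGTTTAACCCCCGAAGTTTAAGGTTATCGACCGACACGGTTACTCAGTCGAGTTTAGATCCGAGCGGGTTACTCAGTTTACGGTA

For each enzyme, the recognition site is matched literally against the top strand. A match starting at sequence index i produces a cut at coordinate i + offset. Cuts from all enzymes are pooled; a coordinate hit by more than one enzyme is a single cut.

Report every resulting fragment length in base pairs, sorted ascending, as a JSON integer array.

[1,3,3,6,7,8,8,13,14,19,19,22]

Site scan:
  KluVI (AAAGCGAG, off=3): no sites
  DwuX CCGA/4: at [10, 48, 68, 97] ⇒ [14, 52, 72, 101]
  NpsII AGTTTA/6: at [30, 38, 52, 88, 112] ⇒ [36, 44, 58, 94, 118]
  YnoIX GGTTA/0: at [59, 75, 104] ⇒ [59, 75, 104]

All cut coordinates (distinct, sorted): [14, 36, 44, 52, 58, 59, 72, 75, 94, 101, 104, 118]

Fragments:
  14→36: 22 bp
  36→44: 8 bp
  44→52: 8 bp
  52→58: 6 bp
  58→59: 1 bp
  59→72: 13 bp
  72→75: 3 bp
  75→94: 19 bp
  94→101: 7 bp
  101→104: 3 bp
  104→118: 14 bp
  118→14 (wrap): 123-118+14 = 19 bp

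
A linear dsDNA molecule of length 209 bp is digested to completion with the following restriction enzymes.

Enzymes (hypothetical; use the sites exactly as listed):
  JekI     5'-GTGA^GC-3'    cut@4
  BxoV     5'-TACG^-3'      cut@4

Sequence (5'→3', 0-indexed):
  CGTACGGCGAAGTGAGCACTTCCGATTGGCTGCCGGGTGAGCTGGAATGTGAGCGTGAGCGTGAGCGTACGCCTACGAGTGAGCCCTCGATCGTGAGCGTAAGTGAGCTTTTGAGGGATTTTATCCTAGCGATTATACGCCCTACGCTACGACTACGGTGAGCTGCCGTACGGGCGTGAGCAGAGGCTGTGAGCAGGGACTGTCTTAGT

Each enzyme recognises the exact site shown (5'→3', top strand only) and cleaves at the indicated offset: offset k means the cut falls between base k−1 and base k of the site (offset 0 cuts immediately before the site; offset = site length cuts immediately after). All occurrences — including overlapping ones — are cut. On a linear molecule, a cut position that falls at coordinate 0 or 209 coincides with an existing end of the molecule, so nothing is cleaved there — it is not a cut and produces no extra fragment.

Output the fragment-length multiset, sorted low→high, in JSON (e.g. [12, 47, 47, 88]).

Per-enzyme occurrences:
  JekI GTGAGC/4: at [11, 36, 48, 54, 60, 78, 92, 102, 157, 175, 188] ⇒ [15, 40, 52, 58, 64, 82, 96, 106, 161, 179, 192]
  BxoV TACG/4: at [2, 67, 73, 135, 142, 147, 153, 168] ⇒ [6, 71, 77, 139, 146, 151, 157, 172]

All cut coordinates (distinct, sorted): [6, 15, 40, 52, 58, 64, 71, 77, 82, 96, 106, 139, 146, 151, 157, 161, 172, 179, 192]

Fragments:
  [0,6): 6 bp
  [6,15): 9 bp
  [15,40): 25 bp
  [40,52): 12 bp
  [52,58): 6 bp
  [58,64): 6 bp
  [64,71): 7 bp
  [71,77): 6 bp
  [77,82): 5 bp
  [82,96): 14 bp
  [96,106): 10 bp
  [106,139): 33 bp
  [139,146): 7 bp
  [146,151): 5 bp
  [151,157): 6 bp
  [157,161): 4 bp
  [161,172): 11 bp
  [172,179): 7 bp
  [179,192): 13 bp
  [192,209): 17 bp

[4,5,5,6,6,6,6,6,7,7,7,9,10,11,12,13,14,17,25,33]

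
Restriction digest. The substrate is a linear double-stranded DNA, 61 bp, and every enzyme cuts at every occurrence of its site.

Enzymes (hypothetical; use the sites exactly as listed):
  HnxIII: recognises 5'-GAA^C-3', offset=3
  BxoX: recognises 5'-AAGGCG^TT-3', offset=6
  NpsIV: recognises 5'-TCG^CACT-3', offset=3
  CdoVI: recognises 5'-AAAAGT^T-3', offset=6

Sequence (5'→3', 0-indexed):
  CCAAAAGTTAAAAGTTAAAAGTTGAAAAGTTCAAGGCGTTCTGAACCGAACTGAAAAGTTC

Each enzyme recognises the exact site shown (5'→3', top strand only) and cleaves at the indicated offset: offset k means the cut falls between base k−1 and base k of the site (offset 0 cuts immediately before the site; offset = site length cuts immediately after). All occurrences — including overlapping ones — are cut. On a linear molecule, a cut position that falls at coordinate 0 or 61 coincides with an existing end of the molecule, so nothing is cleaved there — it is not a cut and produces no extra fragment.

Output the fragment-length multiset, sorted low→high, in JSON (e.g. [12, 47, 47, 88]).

Per-enzyme occurrences:
  HnxIII GAAC/3: at [42, 47] ⇒ [45, 50]
  BxoX AAGGCGTT/6: at [32] ⇒ [38]
  NpsIV (TCGCACT, off=3): no sites
  CdoVI AAAAGTT/6: at [2, 9, 16, 24, 53] ⇒ [8, 15, 22, 30, 59]

Pooled cuts: [8, 15, 22, 30, 38, 45, 50, 59]

Fragment lengths:
  [0,8): 8 bp
  [8,15): 7 bp
  [15,22): 7 bp
  [22,30): 8 bp
  [30,38): 8 bp
  [38,45): 7 bp
  [45,50): 5 bp
  [50,59): 9 bp
  [59,61): 2 bp

[2,5,7,7,7,8,8,8,9]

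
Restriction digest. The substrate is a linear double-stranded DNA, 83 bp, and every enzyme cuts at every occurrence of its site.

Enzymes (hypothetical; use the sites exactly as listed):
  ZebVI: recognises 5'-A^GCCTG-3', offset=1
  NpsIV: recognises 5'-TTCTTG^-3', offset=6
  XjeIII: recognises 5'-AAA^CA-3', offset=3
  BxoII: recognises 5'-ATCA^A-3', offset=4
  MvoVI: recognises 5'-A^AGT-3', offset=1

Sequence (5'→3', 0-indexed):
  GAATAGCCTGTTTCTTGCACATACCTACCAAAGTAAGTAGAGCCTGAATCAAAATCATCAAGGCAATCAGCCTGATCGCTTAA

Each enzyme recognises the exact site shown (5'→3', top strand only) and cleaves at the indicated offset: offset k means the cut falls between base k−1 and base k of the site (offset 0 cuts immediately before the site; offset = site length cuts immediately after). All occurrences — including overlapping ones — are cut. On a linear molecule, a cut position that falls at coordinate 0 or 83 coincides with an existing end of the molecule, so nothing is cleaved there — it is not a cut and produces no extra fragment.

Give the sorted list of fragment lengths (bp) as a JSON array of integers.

Per-enzyme occurrences:
  ZebVI (AGCCTG, off=1): starts [4, 40, 68] → cuts [5, 41, 69]
  NpsIV (TTCTTG, off=6): starts [11] → cuts [17]
  XjeIII (AAACA, off=3): no sites
  BxoII (ATCAA, off=4): starts [47, 56] → cuts [51, 60]
  MvoVI (AAGT, off=1): starts [30, 34] → cuts [31, 35]

All cut coordinates (distinct, sorted): [5, 17, 31, 35, 41, 51, 60, 69]

Fragments:
  [0,5): 5 bp
  [5,17): 12 bp
  [17,31): 14 bp
  [31,35): 4 bp
  [35,41): 6 bp
  [41,51): 10 bp
  [51,60): 9 bp
  [60,69): 9 bp
  [69,83): 14 bp

[4,5,6,9,9,10,12,14,14]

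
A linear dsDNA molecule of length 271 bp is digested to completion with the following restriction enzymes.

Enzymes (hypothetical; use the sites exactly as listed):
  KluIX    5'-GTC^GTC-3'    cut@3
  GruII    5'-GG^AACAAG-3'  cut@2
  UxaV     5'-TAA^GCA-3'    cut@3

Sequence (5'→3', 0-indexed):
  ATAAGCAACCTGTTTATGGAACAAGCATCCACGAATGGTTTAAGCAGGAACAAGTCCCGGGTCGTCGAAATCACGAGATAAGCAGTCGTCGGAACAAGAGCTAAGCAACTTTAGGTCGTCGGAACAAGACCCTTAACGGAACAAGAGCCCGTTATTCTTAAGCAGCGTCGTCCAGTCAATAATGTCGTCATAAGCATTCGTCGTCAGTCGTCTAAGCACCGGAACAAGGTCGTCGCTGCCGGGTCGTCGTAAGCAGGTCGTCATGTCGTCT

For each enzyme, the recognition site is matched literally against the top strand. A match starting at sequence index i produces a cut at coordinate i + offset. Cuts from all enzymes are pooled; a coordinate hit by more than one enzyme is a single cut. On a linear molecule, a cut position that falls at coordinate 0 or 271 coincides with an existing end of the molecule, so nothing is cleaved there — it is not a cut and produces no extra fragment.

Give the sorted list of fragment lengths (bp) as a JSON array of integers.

Per-enzyme occurrences:
  KluIX GTCGTC/3: at [60, 84, 114, 166, 183, 199, 206, 228, 242, 256, 264] ⇒ [63, 87, 117, 169, 186, 202, 209, 231, 245, 259, 267]
  GruII GGAACAAG/2: at [17, 46, 90, 120, 137, 220] ⇒ [19, 48, 92, 122, 139, 222]
  UxaV TAAGCA/3: at [1, 40, 78, 101, 158, 190, 212, 249] ⇒ [4, 43, 81, 104, 161, 193, 215, 252]

All cut coordinates (distinct, sorted): [4, 19, 43, 48, 63, 81, 87, 92, 104, 117, 122, 139, 161, 169, 186, 193, 202, 209, 215, 222, 231, 245, 252, 259, 267]

Fragment lengths:
  [0,4): 4 bp
  [4,19): 15 bp
  [19,43): 24 bp
  [43,48): 5 bp
  [48,63): 15 bp
  [63,81): 18 bp
  [81,87): 6 bp
  [87,92): 5 bp
  [92,104): 12 bp
  [104,117): 13 bp
  [117,122): 5 bp
  [122,139): 17 bp
  [139,161): 22 bp
  [161,169): 8 bp
  [169,186): 17 bp
  [186,193): 7 bp
  [193,202): 9 bp
  [202,209): 7 bp
  [209,215): 6 bp
  [215,222): 7 bp
  [222,231): 9 bp
  [231,245): 14 bp
  [245,252): 7 bp
  [252,259): 7 bp
  [259,267): 8 bp
  [267,271): 4 bp

[4,4,5,5,5,6,6,7,7,7,7,7,8,8,9,9,12,13,14,15,15,17,17,18,22,24]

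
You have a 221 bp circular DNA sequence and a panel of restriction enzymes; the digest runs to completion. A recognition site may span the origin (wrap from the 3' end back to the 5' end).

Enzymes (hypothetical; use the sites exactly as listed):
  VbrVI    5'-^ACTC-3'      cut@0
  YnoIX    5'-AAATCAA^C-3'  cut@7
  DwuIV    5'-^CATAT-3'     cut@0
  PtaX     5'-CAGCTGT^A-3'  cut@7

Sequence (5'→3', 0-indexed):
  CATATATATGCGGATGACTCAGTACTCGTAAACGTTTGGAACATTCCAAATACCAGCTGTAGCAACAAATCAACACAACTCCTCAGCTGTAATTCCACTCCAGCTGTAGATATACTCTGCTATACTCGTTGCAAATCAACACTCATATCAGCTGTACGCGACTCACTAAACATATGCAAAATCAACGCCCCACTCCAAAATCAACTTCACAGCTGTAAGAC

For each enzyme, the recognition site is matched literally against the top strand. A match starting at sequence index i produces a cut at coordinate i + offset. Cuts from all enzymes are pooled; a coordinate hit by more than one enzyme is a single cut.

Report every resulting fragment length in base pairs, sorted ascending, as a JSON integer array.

[1,3,4,5,5,6,6,6,7,10,10,11,12,12,13,13,13,15,16,16,37]

Site scan:
  VbrVI ACTC/0: at [16, 23, 77, 96, 113, 123, 140, 160, 191] ⇒ [16, 23, 77, 96, 113, 123, 140, 160, 191]
  YnoIX AAATCAAC/7: at [66, 132, 178, 197] ⇒ [73, 139, 185, 204]
  DwuIV CATAT/0: at [0, 143, 170] ⇒ [0, 143, 170]
  PtaX CAGCTGTA/7: at [53, 83, 100, 148, 209] ⇒ [60, 90, 107, 155, 216]

All cut coordinates (distinct, sorted): [0, 16, 23, 60, 73, 77, 90, 96, 107, 113, 123, 139, 140, 143, 155, 160, 170, 185, 191, 204, 216]

Fragment lengths:
  0→16: 16 bp
  16→23: 7 bp
  23→60: 37 bp
  60→73: 13 bp
  73→77: 4 bp
  77→90: 13 bp
  90→96: 6 bp
  96→107: 11 bp
  107→113: 6 bp
  113→123: 10 bp
  123→139: 16 bp
  139→140: 1 bp
  140→143: 3 bp
  143→155: 12 bp
  155→160: 5 bp
  160→170: 10 bp
  170→185: 15 bp
  185→191: 6 bp
  191→204: 13 bp
  204→216: 12 bp
  216→0 (wrap): 221-216+0 = 5 bp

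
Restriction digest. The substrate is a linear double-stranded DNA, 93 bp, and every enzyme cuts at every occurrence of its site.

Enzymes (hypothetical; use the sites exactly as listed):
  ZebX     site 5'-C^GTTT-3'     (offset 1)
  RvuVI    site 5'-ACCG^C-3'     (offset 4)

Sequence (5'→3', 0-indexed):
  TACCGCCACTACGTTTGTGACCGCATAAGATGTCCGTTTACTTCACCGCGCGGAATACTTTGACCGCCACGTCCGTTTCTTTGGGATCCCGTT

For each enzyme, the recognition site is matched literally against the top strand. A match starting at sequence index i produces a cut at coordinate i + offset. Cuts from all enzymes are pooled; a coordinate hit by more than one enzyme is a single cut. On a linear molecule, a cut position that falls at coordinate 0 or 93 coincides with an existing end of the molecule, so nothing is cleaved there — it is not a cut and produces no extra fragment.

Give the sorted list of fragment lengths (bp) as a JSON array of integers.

Per-enzyme occurrences:
  ZebX (CGTTT, off=1): starts [11, 34, 73] → cuts [12, 35, 74]
  RvuVI (ACCGC, off=4): starts [1, 19, 44, 62] → cuts [5, 23, 48, 66]

All cut coordinates (distinct, sorted): [5, 12, 23, 35, 48, 66, 74]

Fragments:
  [0,5): 5 bp
  [5,12): 7 bp
  [12,23): 11 bp
  [23,35): 12 bp
  [35,48): 13 bp
  [48,66): 18 bp
  [66,74): 8 bp
  [74,93): 19 bp

[5,7,8,11,12,13,18,19]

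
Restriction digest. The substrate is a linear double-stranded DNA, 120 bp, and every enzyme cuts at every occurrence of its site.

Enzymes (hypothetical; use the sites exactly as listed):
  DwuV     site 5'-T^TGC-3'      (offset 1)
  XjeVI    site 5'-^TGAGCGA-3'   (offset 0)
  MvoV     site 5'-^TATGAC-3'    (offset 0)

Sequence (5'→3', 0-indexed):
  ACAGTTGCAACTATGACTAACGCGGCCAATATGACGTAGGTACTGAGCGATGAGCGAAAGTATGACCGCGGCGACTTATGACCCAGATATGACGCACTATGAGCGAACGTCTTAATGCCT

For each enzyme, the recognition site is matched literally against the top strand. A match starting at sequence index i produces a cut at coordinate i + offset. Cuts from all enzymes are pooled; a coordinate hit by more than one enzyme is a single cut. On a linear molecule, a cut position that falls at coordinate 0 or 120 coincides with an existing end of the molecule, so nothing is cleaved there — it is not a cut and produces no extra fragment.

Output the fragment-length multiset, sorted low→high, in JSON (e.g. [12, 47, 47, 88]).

[5,6,7,10,11,12,14,16,18,21]

Scan for sites:
  DwuV TTGC/1: at [4] ⇒ [5]
  XjeVI TGAGCGA/0: at [43, 50, 99] ⇒ [43, 50, 99]
  MvoV TATGAC/0: at [11, 29, 60, 76, 87] ⇒ [11, 29, 60, 76, 87]

All cut coordinates (distinct, sorted): [5, 11, 29, 43, 50, 60, 76, 87, 99]

Fragment lengths:
  [0,5): 5 bp
  [5,11): 6 bp
  [11,29): 18 bp
  [29,43): 14 bp
  [43,50): 7 bp
  [50,60): 10 bp
  [60,76): 16 bp
  [76,87): 11 bp
  [87,99): 12 bp
  [99,120): 21 bp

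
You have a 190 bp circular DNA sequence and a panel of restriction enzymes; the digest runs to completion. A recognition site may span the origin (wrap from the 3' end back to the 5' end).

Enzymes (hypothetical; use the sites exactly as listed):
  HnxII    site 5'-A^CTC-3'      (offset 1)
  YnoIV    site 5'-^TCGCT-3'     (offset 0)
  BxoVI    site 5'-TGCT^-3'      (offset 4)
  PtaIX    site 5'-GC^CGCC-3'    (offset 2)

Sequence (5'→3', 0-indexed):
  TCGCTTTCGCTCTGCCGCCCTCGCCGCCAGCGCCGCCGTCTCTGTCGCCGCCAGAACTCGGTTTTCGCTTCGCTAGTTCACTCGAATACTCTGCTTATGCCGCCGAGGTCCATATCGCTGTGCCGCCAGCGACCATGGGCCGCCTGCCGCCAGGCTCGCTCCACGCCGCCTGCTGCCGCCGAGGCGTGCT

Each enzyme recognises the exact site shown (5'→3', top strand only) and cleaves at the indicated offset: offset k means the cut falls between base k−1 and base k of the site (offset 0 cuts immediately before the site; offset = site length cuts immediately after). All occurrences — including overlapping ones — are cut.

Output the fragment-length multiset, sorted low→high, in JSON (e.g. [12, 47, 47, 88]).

[2,5,5,6,7,7,8,8,8,8,8,9,9,9,9,11,11,14,14,15,17]

Per-enzyme occurrences:
  HnxII (ACTC, off=1): starts [55, 79, 87] → cuts [56, 80, 88]
  YnoIV (TCGCT, off=0): starts [0, 6, 64, 69, 114, 155] → cuts [0, 6, 64, 69, 114, 155]
  BxoVI (TGCT, off=4): starts [91, 170, 186] → cuts [0, 95, 174]
  PtaIX (GCCGCC, off=2): starts [13, 22, 31, 46, 98, 121, 138, 145, 164, 174] → cuts [15, 24, 33, 48, 100, 123, 140, 147, 166, 176]

Pooled cuts: [0, 6, 15, 24, 33, 48, 56, 64, 69, 80, 88, 95, 100, 114, 123, 140, 147, 155, 166, 174, 176]

Fragments:
  0→6: 6 bp
  6→15: 9 bp
  15→24: 9 bp
  24→33: 9 bp
  33→48: 15 bp
  48→56: 8 bp
  56→64: 8 bp
  64→69: 5 bp
  69→80: 11 bp
  80→88: 8 bp
  88→95: 7 bp
  95→100: 5 bp
  100→114: 14 bp
  114→123: 9 bp
  123→140: 17 bp
  140→147: 7 bp
  147→155: 8 bp
  155→166: 11 bp
  166→174: 8 bp
  174→176: 2 bp
  176→0 (wrap): 190-176+0 = 14 bp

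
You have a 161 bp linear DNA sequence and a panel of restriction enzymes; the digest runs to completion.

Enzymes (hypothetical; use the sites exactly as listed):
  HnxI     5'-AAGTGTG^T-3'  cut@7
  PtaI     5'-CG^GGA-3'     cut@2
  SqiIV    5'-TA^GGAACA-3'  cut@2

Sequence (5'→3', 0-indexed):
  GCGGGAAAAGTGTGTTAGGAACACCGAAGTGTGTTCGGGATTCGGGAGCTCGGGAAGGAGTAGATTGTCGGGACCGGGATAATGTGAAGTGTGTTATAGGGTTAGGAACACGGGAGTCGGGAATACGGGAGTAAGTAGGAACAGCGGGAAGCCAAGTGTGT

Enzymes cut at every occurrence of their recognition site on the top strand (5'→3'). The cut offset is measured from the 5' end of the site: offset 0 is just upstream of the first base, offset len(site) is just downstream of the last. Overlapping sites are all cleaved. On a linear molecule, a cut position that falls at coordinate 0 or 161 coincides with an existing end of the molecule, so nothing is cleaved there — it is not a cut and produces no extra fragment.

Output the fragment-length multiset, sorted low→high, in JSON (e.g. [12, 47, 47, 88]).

Per-enzyme occurrences:
  HnxI (AAGTGTGT, off=7): starts [7, 26, 86, 153] → cuts [14, 33, 93, 160]
  PtaI (CGGGA, off=2): starts [1, 35, 42, 50, 68, 74, 110, 117, 125, 144] → cuts [3, 37, 44, 52, 70, 76, 112, 119, 127, 146]
  SqiIV (TAGGAACA, off=2): starts [15, 102, 135] → cuts [17, 104, 137]

All cut coordinates (distinct, sorted): [3, 14, 17, 33, 37, 44, 52, 70, 76, 93, 104, 112, 119, 127, 137, 146, 160]

Fragments:
  [0,3): 3 bp
  [3,14): 11 bp
  [14,17): 3 bp
  [17,33): 16 bp
  [33,37): 4 bp
  [37,44): 7 bp
  [44,52): 8 bp
  [52,70): 18 bp
  [70,76): 6 bp
  [76,93): 17 bp
  [93,104): 11 bp
  [104,112): 8 bp
  [112,119): 7 bp
  [119,127): 8 bp
  [127,137): 10 bp
  [137,146): 9 bp
  [146,160): 14 bp
  [160,161): 1 bp

[1,3,3,4,6,7,7,8,8,8,9,10,11,11,14,16,17,18]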